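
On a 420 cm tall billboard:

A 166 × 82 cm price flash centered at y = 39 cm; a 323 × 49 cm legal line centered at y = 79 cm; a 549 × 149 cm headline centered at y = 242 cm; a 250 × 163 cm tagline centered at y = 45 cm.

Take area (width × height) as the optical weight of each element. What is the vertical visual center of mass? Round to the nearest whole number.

y ≈ 154

Taking area as weight: price flash 166·82 = 13612, legal line 323·49 = 15827, headline 549·149 = 81801, tagline 250·163 = 40750. Sum 151990.
Σw·y = 13612·39 + 15827·79 + 81801·242 + 40750·45 = 23410793, so ȳ = 23410793/151990 ≈ 154.03.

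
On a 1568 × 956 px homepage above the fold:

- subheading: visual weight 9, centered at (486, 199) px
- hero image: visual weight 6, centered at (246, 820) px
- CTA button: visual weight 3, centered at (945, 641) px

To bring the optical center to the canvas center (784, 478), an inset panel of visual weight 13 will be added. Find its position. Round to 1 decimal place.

With the inset panel, Σw becomes 9 + 6 + 3 + 13 = 31.
x: need Σw·x = 31·784 = 24304. Existing = 9·486 + 6·246 + 3·945 = 8685. Remainder 15619 / 13 ≈ 1201.46.
y: need Σw·y = 31·478 = 14818. Existing = 9·199 + 6·820 + 3·641 = 8634. Remainder 6184 / 13 ≈ 475.69.

(1201.5, 475.7)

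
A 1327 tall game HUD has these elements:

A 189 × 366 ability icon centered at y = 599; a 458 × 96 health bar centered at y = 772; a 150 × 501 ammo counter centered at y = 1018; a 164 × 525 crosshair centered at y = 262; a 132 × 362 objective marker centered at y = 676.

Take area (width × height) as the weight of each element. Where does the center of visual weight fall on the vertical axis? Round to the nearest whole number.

Areas → weights: ability icon 189·366 = 69174, health bar 458·96 = 43968, ammo counter 150·501 = 75150, crosshair 164·525 = 86100, objective marker 132·362 = 47784; Σw = 322176.
Σw·y = 69174·599 + 43968·772 + 75150·1018 + 86100·262 + 47784·676 = 206741406, so ȳ = 206741406/322176 ≈ 641.70.

y ≈ 642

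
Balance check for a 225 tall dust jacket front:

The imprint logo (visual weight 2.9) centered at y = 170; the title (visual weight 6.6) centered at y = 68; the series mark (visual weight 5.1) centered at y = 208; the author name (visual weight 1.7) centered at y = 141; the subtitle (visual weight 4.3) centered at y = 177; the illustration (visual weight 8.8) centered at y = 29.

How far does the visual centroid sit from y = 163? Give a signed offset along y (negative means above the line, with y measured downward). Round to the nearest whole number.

≈ -52

Σw = 2.9 + 6.6 + 5.1 + 1.7 + 4.3 + 8.8 = 29.4.
y: moment 3258.6 / weight 29.4 ≈ 110.84
Against y = 163, that's 110.84 − 163 = -52.16.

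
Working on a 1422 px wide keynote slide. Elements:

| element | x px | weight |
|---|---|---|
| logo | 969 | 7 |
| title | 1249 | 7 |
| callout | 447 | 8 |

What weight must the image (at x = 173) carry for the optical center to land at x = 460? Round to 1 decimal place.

w ≈ 31.3

Known weights sum to 7 + 7 + 8 = 22; their moment is 7·969 + 7·1249 + 8·447 = 19102.
Balance at x = 460 requires (19102 + w·173) / (22 + w) = 460.
So w = (460·22 − 19102)/(173 − 460) = -8982/-287 ≈ 31.30.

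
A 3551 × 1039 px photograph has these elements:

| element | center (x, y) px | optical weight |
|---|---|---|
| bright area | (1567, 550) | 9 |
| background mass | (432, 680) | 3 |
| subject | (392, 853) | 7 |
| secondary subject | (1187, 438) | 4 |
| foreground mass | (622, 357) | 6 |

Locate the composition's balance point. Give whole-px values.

Weights sum to 9 + 3 + 7 + 4 + 6 = 29.
Σw·x = 9·1567 + 3·432 + 7·392 + 4·1187 + 6·622 = 26623, so x̄ = 26623/29 ≈ 918.03.
Σw·y = 9·550 + 3·680 + 7·853 + 4·438 + 6·357 = 16855, so ȳ = 16855/29 ≈ 581.21.

(918, 581)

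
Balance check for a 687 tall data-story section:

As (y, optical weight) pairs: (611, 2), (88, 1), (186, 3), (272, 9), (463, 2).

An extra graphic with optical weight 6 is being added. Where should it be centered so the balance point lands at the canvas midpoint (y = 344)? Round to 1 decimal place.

After adding the extra graphic, total weight = 2 + 1 + 3 + 9 + 2 + 6 = 23.
y: target moment 23×344 = 7912; current 2·611 + 1·88 + 3·186 + 9·272 + 2·463 = 5242; the extra graphic supplies 2670, so y = 2670/6 ≈ 445.00.

y ≈ 445.0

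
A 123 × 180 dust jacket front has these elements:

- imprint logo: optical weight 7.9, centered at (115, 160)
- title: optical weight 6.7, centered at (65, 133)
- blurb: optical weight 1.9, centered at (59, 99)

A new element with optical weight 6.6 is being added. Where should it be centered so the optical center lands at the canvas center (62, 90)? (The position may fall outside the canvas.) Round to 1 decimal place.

With the new element, Σw becomes 7.9 + 6.7 + 1.9 + 6.6 = 23.1.
x: target moment 23.1×62 = 1432.2; current 7.9·115 + 6.7·65 + 1.9·59 = 1456.1; the new element supplies -23.9, so x = -23.9/6.6 ≈ -3.62.
y: target moment 23.1×90 = 2079.0; current 7.9·160 + 6.7·133 + 1.9·99 = 2343.2; the new element supplies -264.2, so y = -264.2/6.6 ≈ -40.03.

(-3.6, -40.0)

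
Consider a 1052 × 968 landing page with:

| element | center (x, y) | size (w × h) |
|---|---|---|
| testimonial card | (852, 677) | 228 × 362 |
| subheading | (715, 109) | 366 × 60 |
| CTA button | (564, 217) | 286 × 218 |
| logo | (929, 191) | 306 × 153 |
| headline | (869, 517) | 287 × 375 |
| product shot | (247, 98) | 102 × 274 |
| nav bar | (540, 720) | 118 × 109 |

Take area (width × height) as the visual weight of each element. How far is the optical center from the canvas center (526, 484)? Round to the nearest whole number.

Areas → weights: testimonial card 228·362 = 82536, subheading 366·60 = 21960, CTA button 286·218 = 62348, logo 306·153 = 46818, headline 287·375 = 107625, product shot 102·274 = 27948, nav bar 118·109 = 12862; Σw = 362097.
Σw·x = 272055027; x̄ = 272055027/362097 ≈ 751.33.
Σw·y = 148383935; ȳ = 148383935/362097 ≈ 409.79.
Relative to (526, 484): Δ = (225.33, -74.21); |Δ| = √(225.33² + -74.21²) ≈ 237.24.

≈ 237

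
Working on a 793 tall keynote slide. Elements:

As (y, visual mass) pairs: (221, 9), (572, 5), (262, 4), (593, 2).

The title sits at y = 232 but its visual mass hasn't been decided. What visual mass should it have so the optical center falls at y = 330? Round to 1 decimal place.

w ≈ 4.9

Known weights sum to 9 + 5 + 4 + 2 = 20; their moment is 9·221 + 5·572 + 4·262 + 2·593 = 7083.
Balance at y = 330 requires (7083 + w·232) / (20 + w) = 330.
Rearranging, w·(232 − 330) = 330·20 − 7083 = -483, so w ≈ -483/-98 = 4.93.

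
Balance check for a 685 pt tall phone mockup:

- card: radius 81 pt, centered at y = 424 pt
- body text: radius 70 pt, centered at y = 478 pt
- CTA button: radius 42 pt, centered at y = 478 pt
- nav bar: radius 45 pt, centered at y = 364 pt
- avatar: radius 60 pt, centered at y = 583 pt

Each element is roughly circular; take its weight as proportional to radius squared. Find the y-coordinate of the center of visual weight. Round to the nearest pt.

r² weights: card 81² = 6561, body text 70² = 4900, CTA button 42² = 1764, nav bar 45² = 2025, avatar 60² = 3600. Total = 18850.
y-moment: 6561·424 + 4900·478 + 1764·478 + 2025·364 + 3600·583 = 8803156; centroid 8803156/18850 ≈ 467.01.

y ≈ 467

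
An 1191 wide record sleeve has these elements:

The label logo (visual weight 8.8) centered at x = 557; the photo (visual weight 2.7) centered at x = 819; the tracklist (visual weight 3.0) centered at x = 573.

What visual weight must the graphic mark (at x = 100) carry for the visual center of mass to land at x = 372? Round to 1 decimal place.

w ≈ 12.6

Existing Σw = 14.5 (8.8 + 2.7 + 3.0); existing moment 8.8·557 + 2.7·819 + 3.0·573 = 8831.9.
Set Σw·x/Σw = 372: (8831.9 + 100w) = 372·(14.5 + w).
So w = (372·14.5 − 8831.9)/(100 − 372) = -3437.9/-272 ≈ 12.64.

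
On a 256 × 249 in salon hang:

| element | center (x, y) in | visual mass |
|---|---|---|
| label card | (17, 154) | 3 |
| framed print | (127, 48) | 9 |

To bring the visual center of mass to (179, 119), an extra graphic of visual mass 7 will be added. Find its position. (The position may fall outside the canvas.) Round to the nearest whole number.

With the extra graphic, Σw becomes 3 + 9 + 7 = 19.
x: target moment 19×179 = 3401; current 3·17 + 9·127 = 1194; the extra graphic supplies 2207, so x = 2207/7 ≈ 315.29.
y: target moment 19×119 = 2261; current 3·154 + 9·48 = 894; the extra graphic supplies 1367, so y = 1367/7 ≈ 195.29.

(315, 195)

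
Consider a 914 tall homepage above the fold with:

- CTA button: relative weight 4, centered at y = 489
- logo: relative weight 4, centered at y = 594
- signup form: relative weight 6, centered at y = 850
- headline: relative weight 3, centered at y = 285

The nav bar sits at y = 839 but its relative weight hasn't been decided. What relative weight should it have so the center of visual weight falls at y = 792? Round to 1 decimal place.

w ≈ 67.6

Fixed elements: Σw = 4 + 4 + 6 + 3 = 17, Σw·y = 4·489 + 4·594 + 6·850 + 3·285 = 10287.
Balance at y = 792 requires (10287 + w·839) / (17 + w) = 792.
Rearranging, w·(839 − 792) = 792·17 − 10287 = 3177, so w ≈ 3177/47 = 67.60.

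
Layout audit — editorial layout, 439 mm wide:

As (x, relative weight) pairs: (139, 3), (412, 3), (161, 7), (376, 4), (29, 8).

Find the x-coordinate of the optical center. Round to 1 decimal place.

x ≈ 180.6

Total weight = 3 + 3 + 7 + 4 + 8 = 25.
x-moment: 3·139 + 3·412 + 7·161 + 4·376 + 8·29 = 4516; centroid 4516/25 ≈ 180.64.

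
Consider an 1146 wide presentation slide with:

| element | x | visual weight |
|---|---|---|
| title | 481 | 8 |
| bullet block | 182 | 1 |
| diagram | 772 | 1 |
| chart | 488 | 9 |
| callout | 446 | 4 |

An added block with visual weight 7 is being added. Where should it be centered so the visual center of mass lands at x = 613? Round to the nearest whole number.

x ≈ 1059

With the added block, Σw becomes 8 + 1 + 1 + 9 + 4 + 7 = 30.
x: need Σw·x = 30·613 = 18390. Existing = 8·481 + 1·182 + 1·772 + 9·488 + 4·446 = 10978. Remainder 7412 / 7 ≈ 1058.86.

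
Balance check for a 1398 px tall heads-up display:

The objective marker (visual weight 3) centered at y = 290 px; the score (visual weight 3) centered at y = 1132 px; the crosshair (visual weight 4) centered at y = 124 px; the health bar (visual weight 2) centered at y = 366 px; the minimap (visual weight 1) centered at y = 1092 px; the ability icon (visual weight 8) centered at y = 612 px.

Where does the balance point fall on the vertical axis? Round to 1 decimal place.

y ≈ 546.8

Σw = 3 + 3 + 4 + 2 + 1 + 8 = 21.
Σw·y = 11482; ȳ = 11482/21 ≈ 546.76.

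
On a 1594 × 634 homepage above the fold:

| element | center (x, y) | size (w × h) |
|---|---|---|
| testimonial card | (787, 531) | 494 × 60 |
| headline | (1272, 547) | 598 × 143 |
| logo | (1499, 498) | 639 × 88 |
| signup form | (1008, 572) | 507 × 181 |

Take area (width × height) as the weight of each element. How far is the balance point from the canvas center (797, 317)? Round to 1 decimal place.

≈ 439.6

Taking area as weight: testimonial card 494·60 = 29640, headline 598·143 = 85514, logo 639·88 = 56232, signup form 507·181 = 91767. Sum 263153.
Σw·x = 29640·787 + 85514·1272 + 56232·1499 + 91767·1008 = 308893392, so x̄ = 308893392/263153 ≈ 1173.82.
Σw·y = 29640·531 + 85514·547 + 56232·498 + 91767·572 = 143009258, so ȳ = 143009258/263153 ≈ 543.45.
Offset from (797, 317): Δx ≈ 376.82, Δy ≈ 226.45; distance = √(Δx² + Δy²) ≈ 439.62.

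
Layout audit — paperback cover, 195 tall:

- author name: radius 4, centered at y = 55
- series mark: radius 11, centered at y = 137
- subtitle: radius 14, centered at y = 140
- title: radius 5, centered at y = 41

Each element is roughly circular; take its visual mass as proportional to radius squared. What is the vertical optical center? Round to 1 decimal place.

y ≈ 128.3

r² weights: author name 4² = 16, series mark 11² = 121, subtitle 14² = 196, title 5² = 25. Total = 358.
y: (16·55 + 121·137 + 196·140 + 25·41) / 358 = 45922 / 358 ≈ 128.27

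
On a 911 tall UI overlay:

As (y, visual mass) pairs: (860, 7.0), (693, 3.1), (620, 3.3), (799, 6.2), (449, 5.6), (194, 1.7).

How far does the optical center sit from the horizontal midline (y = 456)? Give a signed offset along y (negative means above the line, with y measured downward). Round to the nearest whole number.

Σw = 7.0 + 3.1 + 3.3 + 6.2 + 5.6 + 1.7 = 26.9.
Σw·y = 18012.3; ȳ = 18012.3/26.9 ≈ 669.60.
Offset from y = 456: 669.60 − 456 ≈ 213.60.

≈ 214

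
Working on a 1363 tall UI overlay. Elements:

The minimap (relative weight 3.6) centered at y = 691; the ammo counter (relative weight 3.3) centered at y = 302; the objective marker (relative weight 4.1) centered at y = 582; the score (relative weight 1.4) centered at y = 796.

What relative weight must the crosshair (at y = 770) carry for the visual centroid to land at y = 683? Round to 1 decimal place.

Existing Σw = 12.4 (3.6 + 3.3 + 4.1 + 1.4); existing moment 3.6·691 + 3.3·302 + 4.1·582 + 1.4·796 = 6984.8.
Set Σw·y/Σw = 683: (6984.8 + 770w) = 683·(12.4 + w).
So w = (683·12.4 − 6984.8)/(770 − 683) = 1484.4/87 ≈ 17.06.

w ≈ 17.1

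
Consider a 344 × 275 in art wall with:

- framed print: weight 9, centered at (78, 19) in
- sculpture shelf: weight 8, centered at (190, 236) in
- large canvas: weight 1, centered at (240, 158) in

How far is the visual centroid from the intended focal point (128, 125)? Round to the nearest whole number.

Weights sum to 9 + 8 + 1 = 18.
x: (9·78 + 8·190 + 1·240) / 18 = 2462 / 18 ≈ 136.78
y: (9·19 + 8·236 + 1·158) / 18 = 2217 / 18 ≈ 123.17
Offset from (128, 125): Δx ≈ 8.78, Δy ≈ -1.83; distance = √(Δx² + Δy²) ≈ 8.97.

≈ 9 in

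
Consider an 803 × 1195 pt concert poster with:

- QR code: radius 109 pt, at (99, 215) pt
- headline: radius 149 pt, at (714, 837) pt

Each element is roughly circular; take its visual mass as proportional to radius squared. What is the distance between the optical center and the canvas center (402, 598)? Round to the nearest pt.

r² weights: QR code 109² = 11881, headline 149² = 22201. Total = 34082.
x: (11881·99 + 22201·714) / 34082 = 17027733 / 34082 ≈ 499.61
y: (11881·215 + 22201·837) / 34082 = 21136652 / 34082 ≈ 620.17
Offset from (402, 598): Δx ≈ 97.61, Δy ≈ 22.17; distance = √(Δx² + Δy²) ≈ 100.10.

≈ 100 pt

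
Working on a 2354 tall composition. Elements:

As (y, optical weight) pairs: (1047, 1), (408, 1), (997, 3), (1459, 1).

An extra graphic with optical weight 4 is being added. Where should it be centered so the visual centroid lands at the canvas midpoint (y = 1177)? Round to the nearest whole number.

With the extra graphic, Σw becomes 1 + 1 + 3 + 1 + 4 = 10.
y: target moment 10×1177 = 11770; current 1·1047 + 1·408 + 3·997 + 1·1459 = 5905; the extra graphic supplies 5865, so y = 5865/4 ≈ 1466.25.

y ≈ 1466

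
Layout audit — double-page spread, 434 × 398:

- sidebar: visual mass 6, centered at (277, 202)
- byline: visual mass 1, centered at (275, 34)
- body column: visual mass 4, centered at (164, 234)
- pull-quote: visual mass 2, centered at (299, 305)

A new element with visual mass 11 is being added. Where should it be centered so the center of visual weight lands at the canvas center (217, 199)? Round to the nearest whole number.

(183, 180)

With the new element, Σw becomes 6 + 1 + 4 + 2 + 11 = 24.
x: target moment 24×217 = 5208; current 6·277 + 1·275 + 4·164 + 2·299 = 3191; the new element supplies 2017, so x = 2017/11 ≈ 183.36.
y: target moment 24×199 = 4776; current 6·202 + 1·34 + 4·234 + 2·305 = 2792; the new element supplies 1984, so y = 1984/11 ≈ 180.36.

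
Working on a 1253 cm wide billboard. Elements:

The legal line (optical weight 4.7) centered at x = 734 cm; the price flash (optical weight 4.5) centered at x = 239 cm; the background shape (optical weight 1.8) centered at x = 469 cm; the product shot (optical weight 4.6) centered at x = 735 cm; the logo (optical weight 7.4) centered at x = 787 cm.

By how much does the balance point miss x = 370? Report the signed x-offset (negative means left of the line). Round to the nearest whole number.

Σw = 4.7 + 4.5 + 1.8 + 4.6 + 7.4 = 23.0.
x-moment: 4.7·734 + 4.5·239 + 1.8·469 + 4.6·735 + 7.4·787 = 14574.3; centroid 14574.3/23.0 ≈ 633.67.
Against x = 370, that's 633.67 − 370 = 263.67.

≈ 264 cm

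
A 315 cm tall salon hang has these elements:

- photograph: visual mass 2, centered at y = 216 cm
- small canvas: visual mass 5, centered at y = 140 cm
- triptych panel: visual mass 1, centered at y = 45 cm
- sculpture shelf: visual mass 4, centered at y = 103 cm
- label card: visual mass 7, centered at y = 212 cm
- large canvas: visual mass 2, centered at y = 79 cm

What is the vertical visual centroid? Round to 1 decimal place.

y ≈ 153.9

Σw = 2 + 5 + 1 + 4 + 7 + 2 = 21.
y: moment 3231 / weight 21 ≈ 153.86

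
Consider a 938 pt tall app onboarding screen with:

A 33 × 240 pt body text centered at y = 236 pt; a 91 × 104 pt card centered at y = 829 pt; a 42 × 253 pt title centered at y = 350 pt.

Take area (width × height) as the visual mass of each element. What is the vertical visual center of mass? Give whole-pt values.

y ≈ 480

Areas: body text 33·240 = 7920, card 91·104 = 9464, title 42·253 = 10626. Total weight = 28010.
y-moment: 7920·236 + 9464·829 + 10626·350 = 13433876; centroid 13433876/28010 ≈ 479.61.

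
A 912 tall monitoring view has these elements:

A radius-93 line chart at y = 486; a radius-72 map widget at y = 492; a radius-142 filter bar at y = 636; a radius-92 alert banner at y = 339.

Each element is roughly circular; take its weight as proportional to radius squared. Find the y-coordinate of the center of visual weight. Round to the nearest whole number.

y ≈ 529

r² weights: line chart 93² = 8649, map widget 72² = 5184, filter bar 142² = 20164, alert banner 92² = 8464. Total = 42461.
y: (8649·486 + 5184·492 + 20164·636 + 8464·339) / 42461 = 22447542 / 42461 ≈ 528.66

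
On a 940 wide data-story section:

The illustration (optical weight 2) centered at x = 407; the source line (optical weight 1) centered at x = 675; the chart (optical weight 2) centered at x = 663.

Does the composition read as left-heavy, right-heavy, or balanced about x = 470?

Total weight = 2 + 1 + 2 = 5.
x: (2·407 + 1·675 + 2·663) / 5 = 2815 / 5 ≈ 563.00
Since 563.0 is right of 470, the composition reads right-heavy.

right-heavy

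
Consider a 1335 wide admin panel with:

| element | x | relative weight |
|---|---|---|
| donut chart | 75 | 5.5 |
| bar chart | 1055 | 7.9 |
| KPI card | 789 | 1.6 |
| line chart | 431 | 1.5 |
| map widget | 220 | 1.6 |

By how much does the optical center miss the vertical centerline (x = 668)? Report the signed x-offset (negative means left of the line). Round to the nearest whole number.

≈ -60

Weights sum to 5.5 + 7.9 + 1.6 + 1.5 + 1.6 = 18.1.
Σw·x = 5.5·75 + 7.9·1055 + 1.6·789 + 1.5·431 + 1.6·220 = 11007.9, so x̄ = 11007.9/18.1 ≈ 608.17.
Against x = 668, that's 608.17 − 668 = -59.83.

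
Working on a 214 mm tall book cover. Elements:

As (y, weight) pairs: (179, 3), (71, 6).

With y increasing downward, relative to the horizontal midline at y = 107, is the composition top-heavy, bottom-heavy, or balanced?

balanced

Weights sum to 3 + 6 = 9.
y: (3·179 + 6·71) / 9 = 963 / 9 ≈ 107.00
The centroid 107.00 matches the midline at 107, so the layout is balanced.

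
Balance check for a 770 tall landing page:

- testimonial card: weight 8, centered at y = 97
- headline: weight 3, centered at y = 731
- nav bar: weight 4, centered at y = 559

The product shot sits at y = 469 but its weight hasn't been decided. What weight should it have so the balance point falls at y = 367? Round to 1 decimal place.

Fixed elements: Σw = 8 + 3 + 4 = 15, Σw·y = 8·97 + 3·731 + 4·559 = 5205.
For the centroid to hit 367: (5205 + w·469) / (15 + w) = 367.
So w = (367·15 − 5205)/(469 − 367) = 300/102 ≈ 2.94.

w ≈ 2.9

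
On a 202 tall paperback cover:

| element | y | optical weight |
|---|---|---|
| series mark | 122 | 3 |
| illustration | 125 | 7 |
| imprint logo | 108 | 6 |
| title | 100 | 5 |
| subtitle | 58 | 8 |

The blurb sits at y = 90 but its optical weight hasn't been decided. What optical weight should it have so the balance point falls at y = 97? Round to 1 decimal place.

w ≈ 5.7

Fixed elements: Σw = 3 + 7 + 6 + 5 + 8 = 29, Σw·y = 3·122 + 7·125 + 6·108 + 5·100 + 8·58 = 2853.
Balance at y = 97 requires (2853 + w·90) / (29 + w) = 97.
Rearranging, w·(90 − 97) = 97·29 − 2853 = -40, so w ≈ -40/-7 = 5.71.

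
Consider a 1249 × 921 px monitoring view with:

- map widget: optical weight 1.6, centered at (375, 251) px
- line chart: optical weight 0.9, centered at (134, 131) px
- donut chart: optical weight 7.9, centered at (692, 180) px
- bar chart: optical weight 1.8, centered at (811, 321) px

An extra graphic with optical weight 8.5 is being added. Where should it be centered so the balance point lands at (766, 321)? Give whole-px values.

(966, 485)

New total weight: (1.6 + 0.9 + 7.9 + 1.8) + 8.5 = 20.7.
x: target moment 20.7×766 = 15856.2; current 1.6·375 + 0.9·134 + 7.9·692 + 1.8·811 = 7647.2; the extra graphic supplies 8209.0, so x = 8209.0/8.5 ≈ 965.76.
y: target moment 20.7×321 = 6644.7; current 1.6·251 + 0.9·131 + 7.9·180 + 1.8·321 = 2519.3; the extra graphic supplies 4125.4, so y = 4125.4/8.5 ≈ 485.34.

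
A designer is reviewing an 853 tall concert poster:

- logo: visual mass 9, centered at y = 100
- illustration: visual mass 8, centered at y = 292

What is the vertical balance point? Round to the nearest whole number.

Total weight = 9 + 8 = 17.
Σw·y = 9·100 + 8·292 = 3236, so ȳ = 3236/17 ≈ 190.35.

y ≈ 190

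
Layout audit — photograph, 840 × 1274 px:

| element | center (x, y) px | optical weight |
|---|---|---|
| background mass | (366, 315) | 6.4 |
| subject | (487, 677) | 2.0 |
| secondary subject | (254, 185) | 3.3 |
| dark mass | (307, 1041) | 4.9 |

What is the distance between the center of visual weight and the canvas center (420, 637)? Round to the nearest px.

Total weight = 6.4 + 2.0 + 3.3 + 4.9 = 16.6.
x-moment: 6.4·366 + 2.0·487 + 3.3·254 + 4.9·307 = 5658.9; centroid 5658.9/16.6 ≈ 340.90.
y-moment: 6.4·315 + 2.0·677 + 3.3·185 + 4.9·1041 = 9081.4; centroid 9081.4/16.6 ≈ 547.07.
From (420, 637): dx = -79.10, dy = -89.93, so the distance is √(dx²+dy²) ≈ 119.77.

≈ 120 px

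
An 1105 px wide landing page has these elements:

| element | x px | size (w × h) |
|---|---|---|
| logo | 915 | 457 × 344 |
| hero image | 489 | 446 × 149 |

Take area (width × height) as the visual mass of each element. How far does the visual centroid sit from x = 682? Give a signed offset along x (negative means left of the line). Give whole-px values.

Areas: logo 457·344 = 157208, hero image 446·149 = 66454. Total weight = 223662.
x: (157208·915 + 66454·489) / 223662 = 176341326 / 223662 ≈ 788.43
Difference: 788.43 − 682 ≈ 106.43.

≈ 106 px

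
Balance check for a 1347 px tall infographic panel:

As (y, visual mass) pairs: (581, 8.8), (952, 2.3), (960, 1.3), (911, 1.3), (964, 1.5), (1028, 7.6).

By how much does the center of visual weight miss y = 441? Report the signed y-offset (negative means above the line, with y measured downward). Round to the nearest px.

Σw = 8.8 + 2.3 + 1.3 + 1.3 + 1.5 + 7.6 = 22.8.
y: moment 18993.5 / weight 22.8 ≈ 833.05
Offset from y = 441: 833.05 − 441 ≈ 392.05.

≈ 392 px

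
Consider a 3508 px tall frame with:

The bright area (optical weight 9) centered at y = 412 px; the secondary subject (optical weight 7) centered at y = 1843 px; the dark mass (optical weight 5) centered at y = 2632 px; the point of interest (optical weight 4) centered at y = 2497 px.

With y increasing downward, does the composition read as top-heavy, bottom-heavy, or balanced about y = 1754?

top-heavy

Total weight = 9 + 7 + 5 + 4 = 25.
Σw·y = 9·412 + 7·1843 + 5·2632 + 4·2497 = 39757, so ȳ = 39757/25 ≈ 1590.28.
1590.3 lies above (smaller y than) the midline 1754, so the layout is top-heavy.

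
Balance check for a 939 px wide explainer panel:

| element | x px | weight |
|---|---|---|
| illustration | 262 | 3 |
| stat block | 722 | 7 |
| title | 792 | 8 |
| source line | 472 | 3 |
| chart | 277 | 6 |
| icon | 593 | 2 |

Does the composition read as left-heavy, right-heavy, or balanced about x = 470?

Total weight = 3 + 7 + 8 + 3 + 6 + 2 = 29.
x: (3·262 + 7·722 + 8·792 + 3·472 + 6·277 + 2·593) / 29 = 16440 / 29 ≈ 566.90
566.9 vs midline 470 → right-heavy.

right-heavy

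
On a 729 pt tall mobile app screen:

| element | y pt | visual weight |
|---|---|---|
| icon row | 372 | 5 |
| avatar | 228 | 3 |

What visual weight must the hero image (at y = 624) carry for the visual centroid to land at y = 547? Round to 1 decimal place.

w ≈ 23.8

Fixed elements: Σw = 5 + 3 = 8, Σw·y = 5·372 + 3·228 = 2544.
Set Σw·y/Σw = 547: (2544 + 624w) = 547·(8 + w).
So w = (547·8 − 2544)/(624 − 547) = 1832/77 ≈ 23.79.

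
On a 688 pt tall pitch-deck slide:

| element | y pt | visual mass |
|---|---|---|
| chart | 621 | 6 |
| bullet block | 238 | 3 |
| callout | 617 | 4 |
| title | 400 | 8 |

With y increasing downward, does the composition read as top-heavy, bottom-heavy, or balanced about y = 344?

bottom-heavy

Σw = 6 + 3 + 4 + 8 = 21.
Σw·y = 6·621 + 3·238 + 4·617 + 8·400 = 10108, so ȳ = 10108/21 ≈ 481.33.
481.3 vs midline 344 → bottom-heavy.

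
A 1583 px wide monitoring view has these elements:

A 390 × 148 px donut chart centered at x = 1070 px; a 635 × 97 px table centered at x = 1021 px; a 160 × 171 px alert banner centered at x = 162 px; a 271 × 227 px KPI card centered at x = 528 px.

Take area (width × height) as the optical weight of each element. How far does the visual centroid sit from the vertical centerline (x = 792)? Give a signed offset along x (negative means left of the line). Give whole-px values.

Areas: donut chart 390·148 = 57720, table 635·97 = 61595, alert banner 160·171 = 27360, KPI card 271·227 = 61517. Total weight = 208192.
x: (57720·1070 + 61595·1021 + 27360·162 + 61517·528) / 208192 = 161562191 / 208192 ≈ 776.02
Against x = 792, that's 776.02 − 792 = -15.98.

≈ -16 px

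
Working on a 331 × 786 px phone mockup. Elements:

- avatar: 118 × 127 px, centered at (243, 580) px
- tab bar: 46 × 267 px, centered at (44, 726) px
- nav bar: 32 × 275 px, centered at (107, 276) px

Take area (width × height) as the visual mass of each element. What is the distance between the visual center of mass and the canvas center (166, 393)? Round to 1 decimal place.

≈ 164.3 px

Areas: avatar 118·127 = 14986, tab bar 46·267 = 12282, nav bar 32·275 = 8800. Total weight = 36068.
Σw·x = 14986·243 + 12282·44 + 8800·107 = 5123606, so x̄ = 5123606/36068 ≈ 142.05.
Σw·y = 14986·580 + 12282·726 + 8800·276 = 20037412, so ȳ = 20037412/36068 ≈ 555.55.
Relative to (166, 393): Δ = (-23.95, 162.55); |Δ| = √(-23.95² + 162.55²) ≈ 164.30.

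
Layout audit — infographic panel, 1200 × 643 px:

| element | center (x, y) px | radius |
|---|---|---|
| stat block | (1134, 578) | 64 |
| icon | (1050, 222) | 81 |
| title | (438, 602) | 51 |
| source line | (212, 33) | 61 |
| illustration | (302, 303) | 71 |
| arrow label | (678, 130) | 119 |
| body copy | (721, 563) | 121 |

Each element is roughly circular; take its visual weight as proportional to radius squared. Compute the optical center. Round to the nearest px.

r² weights: stat block 64² = 4096, icon 81² = 6561, title 51² = 2601, source line 61² = 3721, illustration 71² = 5041, arrow label 119² = 14161, body copy 121² = 14641. Total = 50822.
x: moment 35141705 / weight 50822 ≈ 691.47
Σw·y = 17123861; ȳ = 17123861/50822 ≈ 336.94.

(691, 337)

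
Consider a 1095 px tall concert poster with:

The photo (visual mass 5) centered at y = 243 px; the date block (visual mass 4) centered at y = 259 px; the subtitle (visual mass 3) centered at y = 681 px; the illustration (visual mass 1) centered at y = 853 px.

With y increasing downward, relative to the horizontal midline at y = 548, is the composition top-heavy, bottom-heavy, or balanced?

top-heavy

Weights sum to 5 + 4 + 3 + 1 = 13.
y: (5·243 + 4·259 + 3·681 + 1·853) / 13 = 5147 / 13 ≈ 395.92
395.9 lies above (smaller y than) the midline 548, so the layout is top-heavy.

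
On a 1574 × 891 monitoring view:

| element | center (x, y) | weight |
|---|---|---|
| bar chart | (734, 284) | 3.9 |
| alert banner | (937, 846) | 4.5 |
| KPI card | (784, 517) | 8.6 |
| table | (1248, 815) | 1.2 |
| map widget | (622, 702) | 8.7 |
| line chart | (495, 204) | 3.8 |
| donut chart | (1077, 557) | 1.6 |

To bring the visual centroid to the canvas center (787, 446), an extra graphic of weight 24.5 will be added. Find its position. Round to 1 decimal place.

(831.3, 294.7)

New total weight: (3.9 + 4.5 + 8.6 + 1.2 + 8.7 + 3.8 + 1.6) + 24.5 = 56.8.
x: target moment 56.8×787 = 44701.6; current 3.9·734 + 4.5·937 + 8.6·784 + 1.2·1248 + 8.7·622 + 3.8·495 + 1.6·1077 = 24334.7; the extra graphic supplies 20366.9, so x = 20366.9/24.5 ≈ 831.30.
y: target moment 56.8×446 = 25332.8; current 3.9·284 + 4.5·846 + 8.6·517 + 1.2·815 + 8.7·702 + 3.8·204 + 1.6·557 = 18112.6; the extra graphic supplies 7220.2, so y = 7220.2/24.5 ≈ 294.70.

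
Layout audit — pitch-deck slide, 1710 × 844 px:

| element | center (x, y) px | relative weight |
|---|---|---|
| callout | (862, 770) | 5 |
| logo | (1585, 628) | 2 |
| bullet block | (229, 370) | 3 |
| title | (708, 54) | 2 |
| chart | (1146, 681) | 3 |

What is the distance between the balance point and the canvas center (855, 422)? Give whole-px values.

Σw = 5 + 2 + 3 + 2 + 3 = 15.
Σw·x = 5·862 + 2·1585 + 3·229 + 2·708 + 3·1146 = 13021, so x̄ = 13021/15 ≈ 868.07.
Σw·y = 5·770 + 2·628 + 3·370 + 2·54 + 3·681 = 8367, so ȳ = 8367/15 ≈ 557.80.
Relative to (855, 422): Δ = (13.07, 135.80); |Δ| = √(13.07² + 135.80²) ≈ 136.43.

≈ 136 px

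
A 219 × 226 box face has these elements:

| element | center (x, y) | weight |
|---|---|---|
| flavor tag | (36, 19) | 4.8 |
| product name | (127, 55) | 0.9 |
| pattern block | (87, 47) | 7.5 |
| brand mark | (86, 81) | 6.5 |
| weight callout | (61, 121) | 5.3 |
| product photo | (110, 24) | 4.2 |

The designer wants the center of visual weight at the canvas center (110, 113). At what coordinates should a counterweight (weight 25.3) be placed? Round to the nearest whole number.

(147, 174)

After adding the counterweight, total weight = 4.8 + 0.9 + 7.5 + 6.5 + 5.3 + 4.2 + 25.3 = 54.5.
x: need Σw·x = 54.5·110 = 5995.0. Existing = 4.8·36 + 0.9·127 + 7.5·87 + 6.5·86 + 5.3·61 + 4.2·110 = 2283.9. Remainder 3711.1 / 25.3 ≈ 146.68.
y: need Σw·y = 54.5·113 = 6158.5. Existing = 4.8·19 + 0.9·55 + 7.5·47 + 6.5·81 + 5.3·121 + 4.2·24 = 1761.8. Remainder 4396.7 / 25.3 ≈ 173.78.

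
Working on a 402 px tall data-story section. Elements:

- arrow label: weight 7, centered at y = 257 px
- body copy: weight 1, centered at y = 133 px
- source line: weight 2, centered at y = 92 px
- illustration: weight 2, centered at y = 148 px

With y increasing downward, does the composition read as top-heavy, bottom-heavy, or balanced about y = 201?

Σw = 7 + 1 + 2 + 2 = 12.
Σw·y = 7·257 + 1·133 + 2·92 + 2·148 = 2412, so ȳ = 2412/12 ≈ 201.00.
The centroid 201.00 matches the midline at 201, so the layout is balanced.

balanced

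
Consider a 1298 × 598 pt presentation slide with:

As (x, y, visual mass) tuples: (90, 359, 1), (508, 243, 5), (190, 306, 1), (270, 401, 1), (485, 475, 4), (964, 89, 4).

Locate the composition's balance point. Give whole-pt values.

Σw = 1 + 5 + 1 + 1 + 4 + 4 = 16.
Σw·x = 1·90 + 5·508 + 1·190 + 1·270 + 4·485 + 4·964 = 8886, so x̄ = 8886/16 ≈ 555.38.
Σw·y = 1·359 + 5·243 + 1·306 + 1·401 + 4·475 + 4·89 = 4537, so ȳ = 4537/16 ≈ 283.56.

(555, 284)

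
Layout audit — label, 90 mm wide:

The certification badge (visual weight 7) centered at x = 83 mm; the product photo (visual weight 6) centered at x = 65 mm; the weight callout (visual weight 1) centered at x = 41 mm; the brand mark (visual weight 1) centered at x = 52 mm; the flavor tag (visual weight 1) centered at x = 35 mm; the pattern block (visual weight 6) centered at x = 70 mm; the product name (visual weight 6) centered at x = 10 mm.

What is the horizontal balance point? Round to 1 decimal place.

x ≈ 56.4

Weights sum to 7 + 6 + 1 + 1 + 1 + 6 + 6 = 28.
x-moment: 7·83 + 6·65 + 1·41 + 1·52 + 1·35 + 6·70 + 6·10 = 1579; centroid 1579/28 ≈ 56.39.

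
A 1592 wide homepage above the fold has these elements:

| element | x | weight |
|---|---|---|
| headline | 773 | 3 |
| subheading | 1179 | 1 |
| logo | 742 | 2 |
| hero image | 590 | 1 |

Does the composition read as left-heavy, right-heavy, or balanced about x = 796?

balanced

Σw = 3 + 1 + 2 + 1 = 7.
x-moment: 3·773 + 1·1179 + 2·742 + 1·590 = 5572; centroid 5572/7 ≈ 796.00.
That equals the midline 796 — balanced.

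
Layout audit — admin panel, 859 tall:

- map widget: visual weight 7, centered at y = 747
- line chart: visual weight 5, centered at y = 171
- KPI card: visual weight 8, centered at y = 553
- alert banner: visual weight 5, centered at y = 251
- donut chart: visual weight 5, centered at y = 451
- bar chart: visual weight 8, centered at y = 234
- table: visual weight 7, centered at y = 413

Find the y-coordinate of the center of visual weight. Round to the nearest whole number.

y ≈ 417

Total weight = 7 + 5 + 8 + 5 + 5 + 8 + 7 = 45.
y: moment 18781 / weight 45 ≈ 417.36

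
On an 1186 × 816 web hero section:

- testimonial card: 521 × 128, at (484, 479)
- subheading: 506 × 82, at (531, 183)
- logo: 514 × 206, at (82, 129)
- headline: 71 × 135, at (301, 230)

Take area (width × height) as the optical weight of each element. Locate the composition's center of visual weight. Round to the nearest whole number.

Areas → weights: testimonial card 521·128 = 66688, subheading 506·82 = 41492, logo 514·206 = 105884, headline 71·135 = 9585; Σw = 223649.
x: (66688·484 + 41492·531 + 105884·82 + 9585·301) / 223649 = 65876817 / 223649 ≈ 294.55
y: (66688·479 + 41492·183 + 105884·129 + 9585·230) / 223649 = 55400174 / 223649 ≈ 247.71

(295, 248)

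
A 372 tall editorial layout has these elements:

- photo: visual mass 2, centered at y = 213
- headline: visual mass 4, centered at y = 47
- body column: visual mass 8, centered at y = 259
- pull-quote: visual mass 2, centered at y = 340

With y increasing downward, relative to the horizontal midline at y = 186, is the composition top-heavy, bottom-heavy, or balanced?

Total weight = 2 + 4 + 8 + 2 = 16.
y-moment: 2·213 + 4·47 + 8·259 + 2·340 = 3366; centroid 3366/16 ≈ 210.38.
210.4 vs midline 186 → bottom-heavy.

bottom-heavy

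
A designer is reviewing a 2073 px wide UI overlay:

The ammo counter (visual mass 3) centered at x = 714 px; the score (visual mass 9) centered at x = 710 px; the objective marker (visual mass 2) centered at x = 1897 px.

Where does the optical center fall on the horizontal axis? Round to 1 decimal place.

Total weight = 3 + 9 + 2 = 14.
Σw·x = 3·714 + 9·710 + 2·1897 = 12326, so x̄ = 12326/14 ≈ 880.43.

x ≈ 880.4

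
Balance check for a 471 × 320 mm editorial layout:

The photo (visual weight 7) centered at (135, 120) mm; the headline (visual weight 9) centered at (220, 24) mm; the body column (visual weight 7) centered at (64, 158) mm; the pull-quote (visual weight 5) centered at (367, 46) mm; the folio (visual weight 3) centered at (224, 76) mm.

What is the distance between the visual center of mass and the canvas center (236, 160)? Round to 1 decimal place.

Σw = 7 + 9 + 7 + 5 + 3 = 31.
x: (7·135 + 9·220 + 7·64 + 5·367 + 3·224) / 31 = 5880 / 31 ≈ 189.68
y: (7·120 + 9·24 + 7·158 + 5·46 + 3·76) / 31 = 2620 / 31 ≈ 84.52
From (236, 160): dx = -46.32, dy = -75.48, so the distance is √(dx²+dy²) ≈ 88.56.

≈ 88.6 mm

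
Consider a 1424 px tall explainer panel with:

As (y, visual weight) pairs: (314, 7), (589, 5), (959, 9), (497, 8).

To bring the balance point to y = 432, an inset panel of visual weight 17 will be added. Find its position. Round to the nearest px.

After adding the inset panel, total weight = 7 + 5 + 9 + 8 + 17 = 46.
y: target moment 46×432 = 19872; current 7·314 + 5·589 + 9·959 + 8·497 = 17750; the inset panel supplies 2122, so y = 2122/17 ≈ 124.82.

y ≈ 125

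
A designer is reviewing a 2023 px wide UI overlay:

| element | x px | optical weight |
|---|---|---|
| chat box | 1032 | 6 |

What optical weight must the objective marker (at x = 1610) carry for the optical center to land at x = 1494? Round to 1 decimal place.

w ≈ 23.9

The single fixed element contributes weight 6, moment 6·1032 = 6192.
Balance at x = 1494 requires (6192 + w·1610) / (6 + w) = 1494.
Solving: w = (1494·6 − 6192) / (1610 − 1494) = 2772 / 116 ≈ 23.90.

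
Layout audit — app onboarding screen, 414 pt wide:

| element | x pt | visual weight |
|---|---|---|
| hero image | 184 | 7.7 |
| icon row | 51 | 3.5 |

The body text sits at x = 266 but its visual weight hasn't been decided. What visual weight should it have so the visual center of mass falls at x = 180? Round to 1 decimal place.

Existing Σw = 11.2 (7.7 + 3.5); existing moment 7.7·184 + 3.5·51 = 1595.3.
Balance at x = 180 requires (1595.3 + w·266) / (11.2 + w) = 180.
Rearranging, w·(266 − 180) = 180·11.2 − 1595.3 = 420.7, so w ≈ 420.7/86 = 4.89.

w ≈ 4.9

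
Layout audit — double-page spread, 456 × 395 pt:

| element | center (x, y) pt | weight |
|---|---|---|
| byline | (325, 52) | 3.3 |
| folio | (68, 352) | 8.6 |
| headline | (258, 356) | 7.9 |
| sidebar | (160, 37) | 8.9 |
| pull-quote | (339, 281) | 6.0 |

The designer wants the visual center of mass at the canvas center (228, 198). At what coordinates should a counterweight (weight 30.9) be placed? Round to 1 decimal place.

(252.5, 160.6)

After adding the counterweight, total weight = 3.3 + 8.6 + 7.9 + 8.9 + 6.0 + 30.9 = 65.6.
x: target moment 65.6×228 = 14956.8; current 3.3·325 + 8.6·68 + 7.9·258 + 8.9·160 + 6.0·339 = 7153.5; the counterweight supplies 7803.3, so x = 7803.3/30.9 ≈ 252.53.
y: target moment 65.6×198 = 12988.8; current 3.3·52 + 8.6·352 + 7.9·356 + 8.9·37 + 6.0·281 = 8026.5; the counterweight supplies 4962.3, so y = 4962.3/30.9 ≈ 160.59.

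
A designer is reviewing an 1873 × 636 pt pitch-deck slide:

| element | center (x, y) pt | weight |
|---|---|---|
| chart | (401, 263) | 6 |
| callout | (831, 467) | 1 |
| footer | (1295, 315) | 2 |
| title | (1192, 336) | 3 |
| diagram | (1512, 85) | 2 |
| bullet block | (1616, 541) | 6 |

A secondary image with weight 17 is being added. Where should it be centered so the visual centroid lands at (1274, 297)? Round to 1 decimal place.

(1471.5, 228.8)

With the secondary image, Σw becomes 6 + 1 + 2 + 3 + 2 + 6 + 17 = 37.
x: target moment 37×1274 = 47138; current 6·401 + 1·831 + 2·1295 + 3·1192 + 2·1512 + 6·1616 = 22123; the secondary image supplies 25015, so x = 25015/17 ≈ 1471.47.
y: target moment 37×297 = 10989; current 6·263 + 1·467 + 2·315 + 3·336 + 2·85 + 6·541 = 7099; the secondary image supplies 3890, so y = 3890/17 ≈ 228.82.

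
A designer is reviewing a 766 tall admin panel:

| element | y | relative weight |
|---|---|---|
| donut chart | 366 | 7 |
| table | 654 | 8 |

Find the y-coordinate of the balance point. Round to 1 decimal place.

y ≈ 519.6

Σw = 7 + 8 = 15.
y-moment: 7·366 + 8·654 = 7794; centroid 7794/15 ≈ 519.60.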